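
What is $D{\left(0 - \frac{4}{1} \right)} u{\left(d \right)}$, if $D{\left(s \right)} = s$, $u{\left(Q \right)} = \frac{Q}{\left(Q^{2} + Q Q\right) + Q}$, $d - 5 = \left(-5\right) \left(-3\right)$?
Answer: $- \frac{4}{41} \approx -0.097561$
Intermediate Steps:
$d = 20$ ($d = 5 - -15 = 5 + 15 = 20$)
$u{\left(Q \right)} = \frac{Q}{Q + 2 Q^{2}}$ ($u{\left(Q \right)} = \frac{Q}{\left(Q^{2} + Q^{2}\right) + Q} = \frac{Q}{2 Q^{2} + Q} = \frac{Q}{Q + 2 Q^{2}}$)
$D{\left(0 - \frac{4}{1} \right)} u{\left(d \right)} = \frac{0 - \frac{4}{1}}{1 + 2 \cdot 20} = \frac{0 - 4}{1 + 40} = \frac{0 - 4}{41} = \left(-4\right) \frac{1}{41} = - \frac{4}{41}$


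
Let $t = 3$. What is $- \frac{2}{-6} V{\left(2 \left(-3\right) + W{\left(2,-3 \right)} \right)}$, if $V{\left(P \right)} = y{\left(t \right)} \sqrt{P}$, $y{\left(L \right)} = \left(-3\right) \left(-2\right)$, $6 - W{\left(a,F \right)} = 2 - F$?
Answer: $2 i \sqrt{5} \approx 4.4721 i$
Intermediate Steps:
$W{\left(a,F \right)} = 4 + F$ ($W{\left(a,F \right)} = 6 - \left(2 - F\right) = 6 + \left(-2 + F\right) = 4 + F$)
$y{\left(L \right)} = 6$
$V{\left(P \right)} = 6 \sqrt{P}$
$- \frac{2}{-6} V{\left(2 \left(-3\right) + W{\left(2,-3 \right)} \right)} = - \frac{2}{-6} \cdot 6 \sqrt{2 \left(-3\right) + \left(4 - 3\right)} = \left(-2\right) \left(- \frac{1}{6}\right) 6 \sqrt{-6 + 1} = \frac{6 \sqrt{-5}}{3} = \frac{6 i \sqrt{5}}{3} = 2 i \sqrt{5}$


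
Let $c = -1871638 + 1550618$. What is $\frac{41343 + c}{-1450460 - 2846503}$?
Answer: $\frac{279677}{4296963} \approx 0.065087$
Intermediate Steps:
$c = -321020$
$\frac{41343 + c}{-1450460 - 2846503} = \frac{41343 - 321020}{-1450460 - 2846503} = - \frac{279677}{-4296963} = \left(-279677\right) \left(- \frac{1}{4296963}\right) = \frac{279677}{4296963}$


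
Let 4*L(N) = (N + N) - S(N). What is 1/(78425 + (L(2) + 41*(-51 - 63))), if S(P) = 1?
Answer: 4/295007 ≈ 1.3559e-5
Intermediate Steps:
L(N) = -1/4 + N/2 (L(N) = ((N + N) - 1*1)/4 = (2*N - 1)/4 = (-1 + 2*N)/4 = -1/4 + N/2)
1/(78425 + (L(2) + 41*(-51 - 63))) = 1/(78425 + ((-1/4 + (1/2)*2) + 41*(-51 - 63))) = 1/(78425 + ((-1/4 + 1) + 41*(-114))) = 1/(78425 + (3/4 - 4674)) = 1/(78425 - 18693/4) = 1/(295007/4) = 4/295007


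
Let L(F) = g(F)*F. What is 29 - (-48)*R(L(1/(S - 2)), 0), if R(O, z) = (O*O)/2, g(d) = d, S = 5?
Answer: 791/27 ≈ 29.296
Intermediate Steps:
L(F) = F**2 (L(F) = F*F = F**2)
R(O, z) = O**2/2 (R(O, z) = O**2*(1/2) = O**2/2)
29 - (-48)*R(L(1/(S - 2)), 0) = 29 - (-48)*((1/(5 - 2))**2)**2/2 = 29 - (-48)*((1/3)**2)**2/2 = 29 - (-48)*(1/9)**2/2 = 29 - (-48)*(1/2)*(1/81) = 29 - (-48)/162 = 29 - 48*(-1/162) = 29 + 8/27 = 791/27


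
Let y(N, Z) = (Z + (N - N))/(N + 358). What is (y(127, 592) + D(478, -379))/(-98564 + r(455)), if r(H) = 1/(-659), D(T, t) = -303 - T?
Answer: 249229187/31502533345 ≈ 0.0079114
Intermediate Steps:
y(N, Z) = Z/(358 + N) (y(N, Z) = (Z + 0)/(358 + N) = Z/(358 + N))
r(H) = -1/659
(y(127, 592) + D(478, -379))/(-98564 + r(455)) = (592/(358 + 127) + (-303 - 1*478))/(-98564 - 1/659) = (592/485 + (-303 - 478))/(-64953677/659) = (592*(1/485) - 781)*(-659/64953677) = (592/485 - 781)*(-659/64953677) = -378193/485*(-659/64953677) = 249229187/31502533345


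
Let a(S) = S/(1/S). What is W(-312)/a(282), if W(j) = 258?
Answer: 43/13254 ≈ 0.0032443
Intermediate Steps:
a(S) = S² (a(S) = S*S = S²)
W(-312)/a(282) = 258/(282²) = 258/79524 = 258*(1/79524) = 43/13254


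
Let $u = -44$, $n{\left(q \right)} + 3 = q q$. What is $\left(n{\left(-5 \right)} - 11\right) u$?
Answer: $-484$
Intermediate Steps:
$n{\left(q \right)} = -3 + q^{2}$ ($n{\left(q \right)} = -3 + q q = -3 + q^{2}$)
$\left(n{\left(-5 \right)} - 11\right) u = \left(\left(-3 + \left(-5\right)^{2}\right) - 11\right) \left(-44\right) = \left(\left(-3 + 25\right) - 11\right) \left(-44\right) = \left(22 - 11\right) \left(-44\right) = 11 \left(-44\right) = -484$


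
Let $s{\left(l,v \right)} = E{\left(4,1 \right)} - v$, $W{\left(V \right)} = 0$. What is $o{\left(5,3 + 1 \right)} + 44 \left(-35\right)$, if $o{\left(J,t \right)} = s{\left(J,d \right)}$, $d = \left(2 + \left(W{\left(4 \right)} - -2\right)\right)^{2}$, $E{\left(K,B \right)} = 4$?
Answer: $-1552$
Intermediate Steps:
$d = 16$ ($d = \left(2 + \left(0 - -2\right)\right)^{2} = \left(2 + \left(0 + 2\right)\right)^{2} = \left(2 + 2\right)^{2} = 4^{2} = 16$)
$s{\left(l,v \right)} = 4 - v$
$o{\left(J,t \right)} = -12$ ($o{\left(J,t \right)} = 4 - 16 = -12$)
$o{\left(5,3 + 1 \right)} + 44 \left(-35\right) = -12 + 44 \left(-35\right) = -12 - 1540 = -1552$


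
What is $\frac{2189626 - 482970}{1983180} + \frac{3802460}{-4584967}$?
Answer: $\frac{70999704388}{2273203713765} \approx 0.031233$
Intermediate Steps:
$\frac{2189626 - 482970}{1983180} + \frac{3802460}{-4584967} = 1706656 \cdot \frac{1}{1983180} + 3802460 \left(- \frac{1}{4584967}\right) = \frac{426664}{495795} - \frac{3802460}{4584967} = \frac{70999704388}{2273203713765}$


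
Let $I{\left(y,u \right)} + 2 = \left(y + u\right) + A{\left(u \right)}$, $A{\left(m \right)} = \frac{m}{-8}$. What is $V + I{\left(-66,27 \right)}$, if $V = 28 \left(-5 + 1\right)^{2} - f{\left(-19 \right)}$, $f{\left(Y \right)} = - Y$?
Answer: $\frac{3077}{8} \approx 384.63$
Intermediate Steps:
$A{\left(m \right)} = - \frac{m}{8}$ ($A{\left(m \right)} = m \left(- \frac{1}{8}\right) = - \frac{m}{8}$)
$I{\left(y,u \right)} = -2 + y + \frac{7 u}{8}$ ($I{\left(y,u \right)} = -2 + \left(\left(y + u\right) - \frac{u}{8}\right) = -2 + \left(\left(u + y\right) - \frac{u}{8}\right) = -2 + \left(y + \frac{7 u}{8}\right) = -2 + y + \frac{7 u}{8}$)
$V = 429$ ($V = 28 \left(-5 + 1\right)^{2} - \left(-1\right) \left(-19\right) = 28 \left(-4\right)^{2} - 19 = 28 \cdot 16 - 19 = 448 - 19 = 429$)
$V + I{\left(-66,27 \right)} = 429 - \frac{355}{8} = \frac{3077}{8}$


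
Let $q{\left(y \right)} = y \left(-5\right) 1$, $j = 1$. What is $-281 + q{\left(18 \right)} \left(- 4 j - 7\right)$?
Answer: $709$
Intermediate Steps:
$q{\left(y \right)} = - 5 y$ ($q{\left(y \right)} = - 5 y 1 = - 5 y$)
$-281 + q{\left(18 \right)} \left(- 4 j - 7\right) = -281 + \left(-5\right) 18 \left(\left(-4\right) 1 - 7\right) = -281 - 90 \left(-4 - 7\right) = -281 - -990 = -281 + 990 = 709$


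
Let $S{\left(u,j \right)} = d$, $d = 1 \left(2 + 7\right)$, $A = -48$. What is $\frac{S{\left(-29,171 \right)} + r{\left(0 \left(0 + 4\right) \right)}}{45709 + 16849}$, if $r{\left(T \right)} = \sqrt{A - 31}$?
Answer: $\frac{9}{62558} + \frac{i \sqrt{79}}{62558} \approx 0.00014387 + 0.00014208 i$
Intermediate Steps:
$r{\left(T \right)} = i \sqrt{79}$ ($r{\left(T \right)} = \sqrt{-48 - 31} = \sqrt{-79} = i \sqrt{79}$)
$d = 9$ ($d = 1 \cdot 9 = 9$)
$S{\left(u,j \right)} = 9$
$\frac{S{\left(-29,171 \right)} + r{\left(0 \left(0 + 4\right) \right)}}{45709 + 16849} = \frac{9 + i \sqrt{79}}{45709 + 16849} = \frac{9 + i \sqrt{79}}{62558} = \left(9 + i \sqrt{79}\right) \frac{1}{62558} = \frac{9}{62558} + \frac{i \sqrt{79}}{62558}$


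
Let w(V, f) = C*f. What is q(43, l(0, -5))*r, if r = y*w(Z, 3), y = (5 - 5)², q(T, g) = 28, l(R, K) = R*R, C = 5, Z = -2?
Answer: 0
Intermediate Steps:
w(V, f) = 5*f
l(R, K) = R²
y = 0 (y = 0² = 0)
r = 0 (r = 0*(5*3) = 0*15 = 0)
q(43, l(0, -5))*r = 28*0 = 0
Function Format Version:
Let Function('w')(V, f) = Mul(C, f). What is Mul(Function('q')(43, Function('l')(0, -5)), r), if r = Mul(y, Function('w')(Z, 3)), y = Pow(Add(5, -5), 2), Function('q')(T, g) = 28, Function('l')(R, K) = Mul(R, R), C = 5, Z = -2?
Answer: 0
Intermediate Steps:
Function('w')(V, f) = Mul(5, f)
Function('l')(R, K) = Pow(R, 2)
y = 0 (y = Pow(0, 2) = 0)
r = 0 (r = Mul(0, Mul(5, 3)) = Mul(0, 15) = 0)
Mul(Function('q')(43, Function('l')(0, -5)), r) = Mul(28, 0) = 0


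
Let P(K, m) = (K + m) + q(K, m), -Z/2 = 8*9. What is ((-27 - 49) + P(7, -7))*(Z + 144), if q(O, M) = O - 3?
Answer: 0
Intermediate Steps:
q(O, M) = -3 + O
Z = -144 (Z = -16*9 = -2*72 = -144)
P(K, m) = -3 + m + 2*K (P(K, m) = (K + m) + (-3 + K) = -3 + m + 2*K)
((-27 - 49) + P(7, -7))*(Z + 144) = ((-27 - 49) + (-3 - 7 + 2*7))*(-144 + 144) = (-76 + (-3 - 7 + 14))*0 = (-76 + 4)*0 = -72*0 = 0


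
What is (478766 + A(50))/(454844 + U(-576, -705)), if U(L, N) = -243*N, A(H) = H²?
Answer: 481266/626159 ≈ 0.76860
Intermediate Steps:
(478766 + A(50))/(454844 + U(-576, -705)) = (478766 + 50²)/(454844 - 243*(-705)) = (478766 + 2500)/(454844 + 171315) = 481266/626159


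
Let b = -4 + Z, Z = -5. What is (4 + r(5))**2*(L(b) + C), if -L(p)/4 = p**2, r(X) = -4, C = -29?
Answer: 0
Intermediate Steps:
b = -9 (b = -4 - 5 = -9)
L(p) = -4*p**2
(4 + r(5))**2*(L(b) + C) = (4 - 4)**2*(-4*(-9)**2 - 29) = 0**2*(-4*81 - 29) = 0*(-324 - 29) = 0*(-353) = 0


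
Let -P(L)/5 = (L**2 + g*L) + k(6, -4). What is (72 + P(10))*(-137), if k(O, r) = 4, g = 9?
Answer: 123026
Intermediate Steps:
P(L) = -20 - 45*L - 5*L**2 (P(L) = -5*((L**2 + 9*L) + 4) = -5*(4 + L**2 + 9*L) = -20 - 45*L - 5*L**2)
(72 + P(10))*(-137) = (72 + (-20 - 45*10 - 5*10**2))*(-137) = (72 + (-20 - 450 - 5*100))*(-137) = (72 + (-20 - 450 - 500))*(-137) = (72 - 970)*(-137) = -898*(-137) = 123026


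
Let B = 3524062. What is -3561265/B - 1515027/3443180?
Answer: -8800562751187/6066989898580 ≈ -1.4506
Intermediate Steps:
-3561265/B - 1515027/3443180 = -3561265/3524062 - 1515027/3443180 = -8800562751187/6066989898580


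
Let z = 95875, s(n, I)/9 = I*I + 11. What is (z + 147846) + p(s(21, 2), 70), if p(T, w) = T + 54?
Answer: 243910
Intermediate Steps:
s(n, I) = 99 + 9*I**2 (s(n, I) = 9*(I*I + 11) = 9*(I**2 + 11) = 9*(11 + I**2) = 99 + 9*I**2)
p(T, w) = 54 + T
(z + 147846) + p(s(21, 2), 70) = (95875 + 147846) + (54 + (99 + 9*2**2)) = 243721 + (54 + (99 + 9*4)) = 243721 + (54 + (99 + 36)) = 243721 + (54 + 135) = 243721 + 189 = 243910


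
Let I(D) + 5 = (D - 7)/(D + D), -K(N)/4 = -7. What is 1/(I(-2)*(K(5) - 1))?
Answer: -4/297 ≈ -0.013468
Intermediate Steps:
K(N) = 28 (K(N) = -4*(-7) = 28)
I(D) = -5 + (-7 + D)/(2*D) (I(D) = -5 + (D - 7)/(D + D) = -5 + (-7 + D)/((2*D)) = -5 + (-7 + D)*(1/(2*D)) = -5 + (-7 + D)/(2*D))
1/(I(-2)*(K(5) - 1)) = 1/(((½)*(-7 - 9*(-2))/(-2))*(28 - 1)) = 1/(((½)*(-½)*(-7 + 18))*27) = 1/(((½)*(-½)*11)*27) = 1/(-11/4*27) = 1/(-297/4) = -4/297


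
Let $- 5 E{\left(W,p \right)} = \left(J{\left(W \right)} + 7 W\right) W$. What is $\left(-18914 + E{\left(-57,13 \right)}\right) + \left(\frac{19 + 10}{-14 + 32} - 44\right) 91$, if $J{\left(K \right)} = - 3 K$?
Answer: $- \frac{2283353}{90} \approx -25371.0$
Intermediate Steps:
$E{\left(W,p \right)} = - \frac{4 W^{2}}{5}$ ($E{\left(W,p \right)} = - \frac{\left(- 3 W + 7 W\right) W}{5} = - \frac{4 W W}{5} = - \frac{4 W^{2}}{5}$)
$\left(-18914 + E{\left(-57,13 \right)}\right) + \left(\frac{19 + 10}{-14 + 32} - 44\right) 91 = \left(-18914 - \frac{4 \left(-57\right)^{2}}{5}\right) + \left(\frac{19 + 10}{-14 + 32} - 44\right) 91 = \left(-18914 - \frac{12996}{5}\right) + \left(\frac{29}{18} - 44\right) 91 = \left(-18914 - \frac{12996}{5}\right) + \left(29 \cdot \frac{1}{18} - 44\right) 91 = - \frac{107566}{5} + \left(\frac{29}{18} - 44\right) 91 = - \frac{107566}{5} - \frac{69433}{18} = - \frac{2283353}{90}$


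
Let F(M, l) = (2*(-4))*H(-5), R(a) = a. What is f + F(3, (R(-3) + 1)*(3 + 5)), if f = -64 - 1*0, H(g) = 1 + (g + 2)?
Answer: -48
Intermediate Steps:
H(g) = 3 + g (H(g) = 1 + (2 + g) = 3 + g)
f = -64 (f = -64 + 0 = -64)
F(M, l) = 16 (F(M, l) = (2*(-4))*(3 - 5) = -8*(-2) = 16)
f + F(3, (R(-3) + 1)*(3 + 5)) = -64 + 16 = -48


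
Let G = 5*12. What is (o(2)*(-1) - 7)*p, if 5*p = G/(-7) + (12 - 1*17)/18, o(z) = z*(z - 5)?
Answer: 223/126 ≈ 1.7698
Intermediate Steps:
G = 60
o(z) = z*(-5 + z)
p = -223/126 (p = (60/(-7) + (12 - 1*17)/18)/5 = (60*(-⅐) + (12 - 17)*(1/18))/5 = (-60/7 - 5*1/18)/5 = (-60/7 - 5/18)/5 = (⅕)*(-1115/126) = -223/126 ≈ -1.7698)
(o(2)*(-1) - 7)*p = ((2*(-5 + 2))*(-1) - 7)*(-223/126) = ((2*(-3))*(-1) - 7)*(-223/126) = (-6*(-1) - 7)*(-223/126) = (6 - 7)*(-223/126) = -1*(-223/126) = 223/126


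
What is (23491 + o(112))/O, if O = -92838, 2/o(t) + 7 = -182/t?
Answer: -1620863/6405822 ≈ -0.25303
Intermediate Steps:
o(t) = 2/(-7 - 182/t)
(23491 + o(112))/O = (23491 - 2*112/(182 + 7*112))/(-92838) = (23491 - 2*112/(182 + 784))*(-1/92838) = (23491 - 2*112/966)*(-1/92838) = (23491 - 2*112*1/966)*(-1/92838) = (23491 - 16/69)*(-1/92838) = (1620863/69)*(-1/92838) = -1620863/6405822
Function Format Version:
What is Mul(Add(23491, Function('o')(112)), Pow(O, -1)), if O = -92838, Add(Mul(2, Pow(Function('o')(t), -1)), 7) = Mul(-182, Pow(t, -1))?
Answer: Rational(-1620863, 6405822) ≈ -0.25303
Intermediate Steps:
Function('o')(t) = Mul(2, Pow(Add(-7, Mul(-182, Pow(t, -1))), -1))
Mul(Add(23491, Function('o')(112)), Pow(O, -1)) = Mul(Add(23491, Mul(-2, 112, Pow(Add(182, Mul(7, 112)), -1))), Pow(-92838, -1)) = Mul(Add(23491, Mul(-2, 112, Pow(Add(182, 784), -1))), Rational(-1, 92838)) = Mul(Add(23491, Mul(-2, 112, Pow(966, -1))), Rational(-1, 92838)) = Mul(Add(23491, Mul(-2, 112, Rational(1, 966))), Rational(-1, 92838)) = Mul(Add(23491, Rational(-16, 69)), Rational(-1, 92838)) = Mul(Rational(1620863, 69), Rational(-1, 92838)) = Rational(-1620863, 6405822)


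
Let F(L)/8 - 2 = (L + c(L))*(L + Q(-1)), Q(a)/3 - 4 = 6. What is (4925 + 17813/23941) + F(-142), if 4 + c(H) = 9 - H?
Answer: 11054614/23941 ≈ 461.74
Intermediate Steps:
Q(a) = 30 (Q(a) = 12 + 3*6 = 12 + 18 = 30)
c(H) = 5 - H (c(H) = -4 + (9 - H) = 5 - H)
F(L) = 1216 + 40*L (F(L) = 16 + 8*((L + (5 - L))*(L + 30)) = 16 + 8*(5*(30 + L)) = 16 + 8*(150 + 5*L) = 16 + (1200 + 40*L) = 1216 + 40*L)
(4925 + 17813/23941) + F(-142) = (4925 + 17813/23941) + (1216 + 40*(-142)) = (4925 + 17813*(1/23941)) + (1216 - 5680) = (4925 + 17813/23941) - 4464 = 117927238/23941 - 4464 = 11054614/23941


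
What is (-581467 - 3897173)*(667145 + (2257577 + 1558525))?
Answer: -20078849344080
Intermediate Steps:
(-581467 - 3897173)*(667145 + (2257577 + 1558525)) = -4478640*(667145 + 3816102) = -4478640*4483247 = -20078849344080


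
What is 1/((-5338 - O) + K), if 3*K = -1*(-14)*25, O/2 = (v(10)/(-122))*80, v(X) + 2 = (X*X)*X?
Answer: -183/715984 ≈ -0.00025559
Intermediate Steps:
v(X) = -2 + X**3 (v(X) = -2 + (X*X)*X = -2 + X**2*X = -2 + X**3)
O = -79840/61 (O = 2*(((-2 + 10**3)/(-122))*80) = 2*(((-2 + 1000)*(-1/122))*80) = 2*((998*(-1/122))*80) = 2*(-499/61*80) = 2*(-39920/61) = -79840/61 ≈ -1308.9)
K = 350/3 (K = (-1*(-14)*25)/3 = (14*25)/3 = (1/3)*350 = 350/3 ≈ 116.67)
1/((-5338 - O) + K) = 1/((-5338 - 1*(-79840/61)) + 350/3) = 1/((-5338 + 79840/61) + 350/3) = 1/(-245778/61 + 350/3) = 1/(-715984/183) = -183/715984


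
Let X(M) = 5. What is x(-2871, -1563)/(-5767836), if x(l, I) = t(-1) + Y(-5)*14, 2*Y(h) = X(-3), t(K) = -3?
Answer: -8/1441959 ≈ -5.5480e-6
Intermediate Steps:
Y(h) = 5/2 (Y(h) = (½)*5 = 5/2)
x(l, I) = 32 (x(l, I) = -3 + (5/2)*14 = -3 + 35 = 32)
x(-2871, -1563)/(-5767836) = 32/(-5767836) = 32*(-1/5767836) = -8/1441959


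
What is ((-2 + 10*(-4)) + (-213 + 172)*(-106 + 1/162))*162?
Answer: 697207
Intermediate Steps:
((-2 + 10*(-4)) + (-213 + 172)*(-106 + 1/162))*162 = ((-2 - 40) - 41*(-106 + 1/162))*162 = (-42 - 41*(-17171/162))*162 = (-42 + 704011/162)*162 = (697207/162)*162 = 697207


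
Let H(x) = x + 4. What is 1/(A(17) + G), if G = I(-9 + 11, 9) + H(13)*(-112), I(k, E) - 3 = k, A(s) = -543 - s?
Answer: -1/2459 ≈ -0.00040667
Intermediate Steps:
H(x) = 4 + x
I(k, E) = 3 + k
G = -1899 (G = (3 + (-9 + 11)) + (4 + 13)*(-112) = (3 + 2) + 17*(-112) = 5 - 1904 = -1899)
1/(A(17) + G) = 1/((-543 - 1*17) - 1899) = 1/((-543 - 17) - 1899) = 1/(-560 - 1899) = 1/(-2459) = -1/2459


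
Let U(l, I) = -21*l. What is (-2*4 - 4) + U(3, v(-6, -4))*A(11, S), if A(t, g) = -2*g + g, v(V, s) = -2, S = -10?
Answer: -642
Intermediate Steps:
A(t, g) = -g
(-2*4 - 4) + U(3, v(-6, -4))*A(11, S) = (-2*4 - 4) + (-21*3)*(-1*(-10)) = (-8 - 4) - 63*10 = -12 - 630 = -642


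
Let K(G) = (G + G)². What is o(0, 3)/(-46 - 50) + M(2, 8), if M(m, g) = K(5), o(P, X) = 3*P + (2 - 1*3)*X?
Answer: 3201/32 ≈ 100.03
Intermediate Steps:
o(P, X) = -X + 3*P (o(P, X) = 3*P + (2 - 3)*X = 3*P - X = -X + 3*P)
K(G) = 4*G² (K(G) = (2*G)² = 4*G²)
M(m, g) = 100 (M(m, g) = 4*5² = 4*25 = 100)
o(0, 3)/(-46 - 50) + M(2, 8) = (-1*3 + 3*0)/(-46 - 50) + 100 = (-3 + 0)/(-96) + 100 = -1/96*(-3) + 100 = 1/32 + 100 = 3201/32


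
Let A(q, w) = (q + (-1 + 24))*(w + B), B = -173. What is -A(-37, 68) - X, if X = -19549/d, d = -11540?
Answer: -16983349/11540 ≈ -1471.7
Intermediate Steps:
A(q, w) = (-173 + w)*(23 + q) (A(q, w) = (q + (-1 + 24))*(w - 173) = (q + 23)*(-173 + w) = (23 + q)*(-173 + w) = (-173 + w)*(23 + q))
X = 19549/11540 (X = -19549/(-11540) = -19549*(-1/11540) = 19549/11540 ≈ 1.6940)
-A(-37, 68) - X = -(-3979 - 173*(-37) + 23*68 - 37*68) - 1*19549/11540 = -(-3979 + 6401 + 1564 - 2516) - 19549/11540 = -1*1470 - 19549/11540 = -1470 - 19549/11540 = -16983349/11540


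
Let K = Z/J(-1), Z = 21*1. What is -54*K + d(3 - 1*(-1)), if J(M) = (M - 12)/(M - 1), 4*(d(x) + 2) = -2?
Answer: -4601/26 ≈ -176.96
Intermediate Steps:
d(x) = -5/2 (d(x) = -2 + (¼)*(-2) = -2 - ½ = -5/2)
J(M) = (-12 + M)/(-1 + M)
Z = 21
K = 42/13 (K = 21/(((-12 - 1)/(-1 - 1))) = 21/((-13/(-2))) = 21/((-½*(-13))) = 21/(13/2) = 21*(2/13) = 42/13 ≈ 3.2308)
-54*K + d(3 - 1*(-1)) = -54*42/13 - 5/2 = -2268/13 - 5/2 = -4601/26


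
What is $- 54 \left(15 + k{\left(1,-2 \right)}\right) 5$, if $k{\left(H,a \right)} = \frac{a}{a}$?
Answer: $-4320$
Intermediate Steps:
$k{\left(H,a \right)} = 1$
$- 54 \left(15 + k{\left(1,-2 \right)}\right) 5 = - 54 \left(15 + 1\right) 5 = - 54 \cdot 16 \cdot 5 = \left(-54\right) 80 = -4320$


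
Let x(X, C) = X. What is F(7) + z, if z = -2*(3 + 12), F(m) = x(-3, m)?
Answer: -33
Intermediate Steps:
F(m) = -3
z = -30 (z = -2*15 = -30)
F(7) + z = -3 - 30 = -33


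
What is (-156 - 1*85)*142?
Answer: -34222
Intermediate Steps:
(-156 - 1*85)*142 = (-156 - 85)*142 = -241*142 = -34222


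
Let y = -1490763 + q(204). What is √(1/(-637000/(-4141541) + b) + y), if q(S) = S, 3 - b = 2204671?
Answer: I*√31067009229964228208361016333001/4565361138194 ≈ 1220.9*I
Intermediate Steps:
b = -2204668 (b = 3 - 1*2204671 = 3 - 2204671 = -2204668)
y = -1490559 (y = -1490763 + 204 = -1490559)
√(1/(-637000/(-4141541) + b) + y) = √(1/(-637000/(-4141541) - 2204668) - 1490559) = √(1/(-637000*(-1/4141541) - 2204668) - 1490559) = √(1/(637000/4141541 - 2204668) - 1490559) = √(1/(-9130722276388/4141541) - 1490559) = √(-4141541/9130722276388 - 1490559) = √(-13609880265574762433/9130722276388) = I*√31067009229964228208361016333001/4565361138194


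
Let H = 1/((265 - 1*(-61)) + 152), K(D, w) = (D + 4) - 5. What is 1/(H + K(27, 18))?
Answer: 478/12429 ≈ 0.038458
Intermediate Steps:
K(D, w) = -1 + D (K(D, w) = (4 + D) - 5 = -1 + D)
H = 1/478 (H = 1/((265 + 61) + 152) = 1/(326 + 152) = 1/478 ≈ 0.0020920)
1/(H + K(27, 18)) = 1/(1/478 + (-1 + 27)) = 1/(1/478 + 26) = 1/(12429/478) = 478/12429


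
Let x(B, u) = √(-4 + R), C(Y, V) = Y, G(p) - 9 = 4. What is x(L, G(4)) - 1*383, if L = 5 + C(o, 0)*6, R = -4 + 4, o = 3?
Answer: -383 + 2*I ≈ -383.0 + 2.0*I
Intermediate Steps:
G(p) = 13 (G(p) = 9 + 4 = 13)
R = 0
L = 23 (L = 5 + 3*6 = 5 + 18 = 23)
x(B, u) = 2*I (x(B, u) = √(-4 + 0) = √(-4) = 2*I)
x(L, G(4)) - 1*383 = 2*I - 1*383 = 2*I - 383 = -383 + 2*I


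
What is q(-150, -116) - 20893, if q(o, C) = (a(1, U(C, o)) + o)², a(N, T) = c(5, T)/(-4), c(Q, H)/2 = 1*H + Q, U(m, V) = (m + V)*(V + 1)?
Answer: 1595040149/4 ≈ 3.9876e+8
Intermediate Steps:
U(m, V) = (1 + V)*(V + m) (U(m, V) = (V + m)*(1 + V) = (1 + V)*(V + m))
c(Q, H) = 2*H + 2*Q (c(Q, H) = 2*(1*H + Q) = 2*(H + Q) = 2*H + 2*Q)
a(N, T) = -5/2 - T/2 (a(N, T) = (2*T + 2*5)/(-4) = (2*T + 10)*(-¼) = (10 + 2*T)*(-¼) = -5/2 - T/2)
q(o, C) = (-5/2 + o/2 - C/2 - o²/2 - C*o/2)² (q(o, C) = ((-5/2 - (o + C + o² + o*C)/2) + o)² = ((-5/2 - (o + C + o² + C*o)/2) + o)² = ((-5/2 - (C + o + o² + C*o)/2) + o)² = ((-5/2 + (-C/2 - o/2 - o²/2 - C*o/2)) + o)² = ((-5/2 - C/2 - o/2 - o²/2 - C*o/2) + o)² = (-5/2 + o/2 - C/2 - o²/2 - C*o/2)²)
q(-150, -116) - 20893 = (5 - 116 + (-150)² - 1*(-150) - 116*(-150))²/4 - 20893 = (5 - 116 + 22500 + 150 + 17400)²/4 - 20893 = (¼)*39939² - 20893 = (¼)*1595123721 - 20893 = 1595123721/4 - 20893 = 1595040149/4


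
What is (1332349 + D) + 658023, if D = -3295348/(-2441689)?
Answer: 4859872713656/2441689 ≈ 1.9904e+6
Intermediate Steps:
D = 3295348/2441689 (D = -3295348*(-1/2441689) = 3295348/2441689 ≈ 1.3496)
(1332349 + D) + 658023 = (1332349 + 3295348/2441689) + 658023 = 3253185192809/2441689 + 658023 = 4859872713656/2441689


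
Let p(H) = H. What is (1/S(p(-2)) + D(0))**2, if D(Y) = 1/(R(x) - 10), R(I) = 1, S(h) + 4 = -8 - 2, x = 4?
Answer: 529/15876 ≈ 0.033321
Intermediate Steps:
S(h) = -14 (S(h) = -4 + (-8 - 2) = -4 - 10 = -14)
D(Y) = -1/9 (D(Y) = 1/(1 - 10) = 1/(-9) = -1/9)
(1/S(p(-2)) + D(0))**2 = (1/(-14) - 1/9)**2 = (-1/14 - 1/9)**2 = (-23/126)**2 = 529/15876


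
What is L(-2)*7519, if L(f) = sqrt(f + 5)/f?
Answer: -7519*sqrt(3)/2 ≈ -6511.6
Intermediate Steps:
L(f) = sqrt(5 + f)/f
L(-2)*7519 = (sqrt(5 - 2)/(-2))*7519 = -sqrt(3)/2*7519 = -7519*sqrt(3)/2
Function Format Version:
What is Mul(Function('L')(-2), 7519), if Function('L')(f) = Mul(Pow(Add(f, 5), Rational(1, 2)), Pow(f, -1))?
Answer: Mul(Rational(-7519, 2), Pow(3, Rational(1, 2))) ≈ -6511.6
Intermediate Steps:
Function('L')(f) = Mul(Pow(f, -1), Pow(Add(5, f), Rational(1, 2))) (Function('L')(f) = Mul(Pow(Add(5, f), Rational(1, 2)), Pow(f, -1)) = Mul(Pow(f, -1), Pow(Add(5, f), Rational(1, 2))))
Mul(Function('L')(-2), 7519) = Mul(Mul(Pow(-2, -1), Pow(Add(5, -2), Rational(1, 2))), 7519) = Mul(Mul(Rational(-1, 2), Pow(3, Rational(1, 2))), 7519) = Mul(Rational(-7519, 2), Pow(3, Rational(1, 2)))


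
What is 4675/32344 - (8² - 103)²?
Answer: -49190549/32344 ≈ -1520.9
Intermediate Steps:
4675/32344 - (8² - 103)² = 4675*(1/32344) - (64 - 103)² = 4675/32344 - 1*(-39)² = 4675/32344 - 1*1521 = 4675/32344 - 1521 = -49190549/32344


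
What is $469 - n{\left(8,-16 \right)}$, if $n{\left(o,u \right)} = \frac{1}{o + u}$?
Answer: $\frac{3753}{8} \approx 469.13$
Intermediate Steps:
$469 - n{\left(8,-16 \right)} = 469 - \frac{1}{8 - 16} = 469 - \frac{1}{-8} = 469 - - \frac{1}{8} = 469 + \frac{1}{8} = \frac{3753}{8}$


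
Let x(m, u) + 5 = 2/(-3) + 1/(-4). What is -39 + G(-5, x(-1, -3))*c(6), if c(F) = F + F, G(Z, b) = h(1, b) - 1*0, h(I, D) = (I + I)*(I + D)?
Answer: -157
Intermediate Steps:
h(I, D) = 2*I*(D + I) (h(I, D) = (2*I)*(D + I) = 2*I*(D + I))
x(m, u) = -71/12 (x(m, u) = -5 + (2/(-3) + 1/(-4)) = -5 + (2*(-⅓) + 1*(-¼)) = -5 + (-⅔ - ¼) = -5 - 11/12 = -71/12)
G(Z, b) = 2 + 2*b (G(Z, b) = 2*1*(b + 1) - 1*0 = 2*1*(1 + b) + 0 = (2 + 2*b) + 0 = 2 + 2*b)
c(F) = 2*F
-39 + G(-5, x(-1, -3))*c(6) = -39 + (2 + 2*(-71/12))*(2*6) = -39 + (2 - 71/6)*12 = -39 - 59/6*12 = -39 - 118 = -157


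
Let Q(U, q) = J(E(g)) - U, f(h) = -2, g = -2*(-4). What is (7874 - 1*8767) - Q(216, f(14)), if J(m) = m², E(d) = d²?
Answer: -4773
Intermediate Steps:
g = 8
Q(U, q) = 4096 - U (Q(U, q) = (8²)² - U = 64² - U = 4096 - U)
(7874 - 1*8767) - Q(216, f(14)) = (7874 - 1*8767) - (4096 - 1*216) = (7874 - 8767) - (4096 - 216) = -893 - 1*3880 = -893 - 3880 = -4773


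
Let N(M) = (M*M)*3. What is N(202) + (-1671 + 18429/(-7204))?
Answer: 869799735/7204 ≈ 1.2074e+5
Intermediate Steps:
N(M) = 3*M² (N(M) = M²*3 = 3*M²)
N(202) + (-1671 + 18429/(-7204)) = 3*202² + (-1671 + 18429/(-7204)) = 3*40804 + (-1671 + 18429*(-1/7204)) = 122412 + (-1671 - 18429/7204) = 122412 - 12056313/7204 = 869799735/7204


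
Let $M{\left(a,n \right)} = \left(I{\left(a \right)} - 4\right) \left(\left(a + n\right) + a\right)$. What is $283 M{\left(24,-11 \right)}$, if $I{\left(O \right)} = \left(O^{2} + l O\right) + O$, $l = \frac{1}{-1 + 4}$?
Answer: $6324484$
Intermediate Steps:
$l = \frac{1}{3} \approx 0.33333$
$I{\left(O \right)} = O^{2} + \frac{4 O}{3}$ ($I{\left(O \right)} = \left(O^{2} + \frac{O}{3}\right) + O = O^{2} + \frac{4 O}{3}$)
$M{\left(a,n \right)} = \left(-4 + \frac{a \left(4 + 3 a\right)}{3}\right) \left(n + 2 a\right)$ ($M{\left(a,n \right)} = \left(\frac{a \left(4 + 3 a\right)}{3} - 4\right) \left(\left(a + n\right) + a\right) = \left(-4 + \frac{a \left(4 + 3 a\right)}{3}\right) \left(n + 2 a\right)$)
$283 M{\left(24,-11 \right)} = 283 \left(\left(-8\right) 24 - -44 + 24^{2} \left(\frac{8}{3} + 2 \cdot 24\right) + \frac{1}{3} \cdot 24 \left(-11\right) \left(4 + 3 \cdot 24\right)\right) = 283 \left(-192 + 44 + 576 \left(\frac{8}{3} + 48\right) + \frac{1}{3} \cdot 24 \left(-11\right) \left(4 + 72\right)\right) = 283 \left(-192 + 44 + 576 \cdot \frac{152}{3} + \frac{1}{3} \cdot 24 \left(-11\right) 76\right) = 283 \left(-192 + 44 + 29184 - 6688\right) = 283 \cdot 22348 = 6324484$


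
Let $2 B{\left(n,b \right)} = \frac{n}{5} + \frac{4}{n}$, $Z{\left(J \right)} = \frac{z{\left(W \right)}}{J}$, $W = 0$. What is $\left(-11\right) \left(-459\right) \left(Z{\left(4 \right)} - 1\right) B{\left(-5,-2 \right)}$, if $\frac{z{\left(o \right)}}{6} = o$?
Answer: $\frac{45441}{10} \approx 4544.1$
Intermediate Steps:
$z{\left(o \right)} = 6 o$
$Z{\left(J \right)} = 0$ ($Z{\left(J \right)} = \frac{6 \cdot 0}{J} = \frac{0}{J} = 0$)
$B{\left(n,b \right)} = \frac{2}{n} + \frac{n}{10}$ ($B{\left(n,b \right)} = \frac{\frac{n}{5} + \frac{4}{n}}{2} = \frac{\frac{4}{n} + \frac{n}{5}}{2} = \frac{2}{n} + \frac{n}{10}$)
$\left(-11\right) \left(-459\right) \left(Z{\left(4 \right)} - 1\right) B{\left(-5,-2 \right)} = \left(-11\right) \left(-459\right) \left(0 - 1\right) \left(\frac{2}{-5} + \frac{1}{10} \left(-5\right)\right) = 5049 \left(- (2 \left(- \frac{1}{5}\right) - \frac{1}{2})\right) = 5049 \left(- (- \frac{2}{5} - \frac{1}{2})\right) = 5049 \left(\left(-1\right) \left(- \frac{9}{10}\right)\right) = 5049 \cdot \frac{9}{10} = \frac{45441}{10}$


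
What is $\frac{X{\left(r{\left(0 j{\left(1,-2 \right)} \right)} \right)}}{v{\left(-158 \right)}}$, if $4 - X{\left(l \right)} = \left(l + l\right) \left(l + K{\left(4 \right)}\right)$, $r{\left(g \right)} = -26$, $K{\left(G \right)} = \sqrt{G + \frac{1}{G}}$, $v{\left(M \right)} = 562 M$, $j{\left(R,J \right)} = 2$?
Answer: $\frac{337}{22199} - \frac{13 \sqrt{17}}{44398} \approx 0.013974$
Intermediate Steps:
$X{\left(l \right)} = 4 - 2 l \left(l + \frac{\sqrt{17}}{2}\right)$ ($X{\left(l \right)} = 4 - \left(l + l\right) \left(l + \sqrt{4 + \frac{1}{4}}\right) = 4 - 2 l \left(l + \sqrt{4 + \frac{1}{4}}\right) = 4 - 2 l \left(l + \sqrt{\frac{17}{4}}\right) = 4 - 2 l \left(l + \frac{\sqrt{17}}{2}\right)$)
$\frac{X{\left(r{\left(0 j{\left(1,-2 \right)} \right)} \right)}}{v{\left(-158 \right)}} = \frac{4 - 2 \left(-26\right)^{2} - - 26 \sqrt{17}}{562 \left(-158\right)} = \frac{4 - 1352 + 26 \sqrt{17}}{-88796} = \left(4 - 1352 + 26 \sqrt{17}\right) \left(- \frac{1}{88796}\right) = \left(-1348 + 26 \sqrt{17}\right) \left(- \frac{1}{88796}\right) = \frac{337}{22199} - \frac{13 \sqrt{17}}{44398}$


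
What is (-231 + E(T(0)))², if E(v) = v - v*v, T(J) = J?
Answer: 53361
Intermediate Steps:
E(v) = v - v²
(-231 + E(T(0)))² = (-231 + 0*(1 - 1*0))² = (-231 + 0*(1 + 0))² = (-231 + 0*1)² = (-231 + 0)² = (-231)² = 53361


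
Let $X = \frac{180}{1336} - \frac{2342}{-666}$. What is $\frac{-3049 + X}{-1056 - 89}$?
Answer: $\frac{338709779}{127349190} \approx 2.6597$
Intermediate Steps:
$X = \frac{406099}{111222}$ ($X = 180 \cdot \frac{1}{1336} - - \frac{1171}{333} = \frac{45}{334} + \frac{1171}{333} = \frac{406099}{111222} \approx 3.6512$)
$\frac{-3049 + X}{-1056 - 89} = \frac{-3049 + \frac{406099}{111222}}{-1056 - 89} = - \frac{338709779}{111222 \left(-1145\right)} = \left(- \frac{338709779}{111222}\right) \left(- \frac{1}{1145}\right) = \frac{338709779}{127349190}$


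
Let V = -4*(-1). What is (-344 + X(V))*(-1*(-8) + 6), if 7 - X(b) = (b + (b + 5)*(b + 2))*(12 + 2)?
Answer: -16086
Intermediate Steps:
V = 4
X(b) = 7 - 14*b - 14*(2 + b)*(5 + b) (X(b) = 7 - (b + (b + 5)*(b + 2))*(12 + 2) = 7 - (b + (5 + b)*(2 + b))*14 = 7 - (b + (2 + b)*(5 + b))*14 = 7 - (14*b + 14*(2 + b)*(5 + b)) = 7 + (-14*b - 14*(2 + b)*(5 + b)) = 7 - 14*b - 14*(2 + b)*(5 + b))
(-344 + X(V))*(-1*(-8) + 6) = (-344 + (-133 - 112*4 - 14*4²))*(-1*(-8) + 6) = (-344 + (-133 - 448 - 14*16))*(8 + 6) = (-344 + (-133 - 448 - 224))*14 = (-344 - 805)*14 = -1149*14 = -16086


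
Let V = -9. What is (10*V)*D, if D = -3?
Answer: 270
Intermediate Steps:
(10*V)*D = (10*(-9))*(-3) = -90*(-3) = 270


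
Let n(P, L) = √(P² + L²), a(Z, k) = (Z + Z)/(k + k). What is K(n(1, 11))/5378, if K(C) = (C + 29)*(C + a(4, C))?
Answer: 63/2689 + 1827*√122/328058 ≈ 0.084942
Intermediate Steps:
a(Z, k) = Z/k (a(Z, k) = (2*Z)/((2*k)) = (2*Z)*(1/(2*k)) = Z/k)
n(P, L) = √(L² + P²)
K(C) = (29 + C)*(C + 4/C) (K(C) = (C + 29)*(C + 4/C) = (29 + C)*(C + 4/C))
K(n(1, 11))/5378 = (4 + (√(11² + 1²))² + 29*√(11² + 1²) + 116/(√(11² + 1²)))/5378 = (4 + (√(121 + 1))² + 29*√(121 + 1) + 116/(√(121 + 1)))*(1/5378) = (4 + (√122)² + 29*√122 + 116/(√122))*(1/5378) = (4 + 122 + 29*√122 + 116*(√122/122))*(1/5378) = (4 + 122 + 29*√122 + 58*√122/61)*(1/5378) = (126 + 1827*√122/61)*(1/5378) = 63/2689 + 1827*√122/328058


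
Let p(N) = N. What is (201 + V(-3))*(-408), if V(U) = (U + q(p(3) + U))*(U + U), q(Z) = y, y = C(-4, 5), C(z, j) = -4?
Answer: -99144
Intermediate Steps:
y = -4
q(Z) = -4
V(U) = 2*U*(-4 + U) (V(U) = (U - 4)*(U + U) = (-4 + U)*(2*U) = 2*U*(-4 + U))
(201 + V(-3))*(-408) = (201 + 2*(-3)*(-4 - 3))*(-408) = (201 + 2*(-3)*(-7))*(-408) = (201 + 42)*(-408) = 243*(-408) = -99144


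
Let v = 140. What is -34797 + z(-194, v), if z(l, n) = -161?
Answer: -34958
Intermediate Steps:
-34797 + z(-194, v) = -34797 - 161 = -34958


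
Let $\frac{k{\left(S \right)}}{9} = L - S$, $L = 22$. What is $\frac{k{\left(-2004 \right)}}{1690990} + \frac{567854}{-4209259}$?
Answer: $- \frac{441741903427}{3558907438205} \approx -0.12412$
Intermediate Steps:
$k{\left(S \right)} = 198 - 9 S$ ($k{\left(S \right)} = 9 \left(22 - S\right) = 198 - 9 S$)
$\frac{k{\left(-2004 \right)}}{1690990} + \frac{567854}{-4209259} = \frac{198 - -18036}{1690990} + \frac{567854}{-4209259} = \left(198 + 18036\right) \frac{1}{1690990} + 567854 \left(- \frac{1}{4209259}\right) = 18234 \cdot \frac{1}{1690990} - \frac{567854}{4209259} = \frac{9117}{845495} - \frac{567854}{4209259} = - \frac{441741903427}{3558907438205}$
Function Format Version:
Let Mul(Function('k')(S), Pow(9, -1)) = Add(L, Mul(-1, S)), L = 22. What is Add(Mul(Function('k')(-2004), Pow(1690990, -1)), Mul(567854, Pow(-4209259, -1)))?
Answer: Rational(-441741903427, 3558907438205) ≈ -0.12412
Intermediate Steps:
Function('k')(S) = Add(198, Mul(-9, S)) (Function('k')(S) = Mul(9, Add(22, Mul(-1, S))) = Add(198, Mul(-9, S)))
Add(Mul(Function('k')(-2004), Pow(1690990, -1)), Mul(567854, Pow(-4209259, -1))) = Add(Mul(Add(198, Mul(-9, -2004)), Pow(1690990, -1)), Mul(567854, Pow(-4209259, -1))) = Add(Mul(Add(198, 18036), Rational(1, 1690990)), Mul(567854, Rational(-1, 4209259))) = Add(Mul(18234, Rational(1, 1690990)), Rational(-567854, 4209259)) = Add(Rational(9117, 845495), Rational(-567854, 4209259)) = Rational(-441741903427, 3558907438205)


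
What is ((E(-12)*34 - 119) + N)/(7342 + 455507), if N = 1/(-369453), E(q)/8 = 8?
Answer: 759964820/171000951597 ≈ 0.0044442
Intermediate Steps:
E(q) = 64 (E(q) = 8*8 = 64)
N = -1/369453 ≈ -2.7067e-6
((E(-12)*34 - 119) + N)/(7342 + 455507) = ((64*34 - 119) - 1/369453)/(7342 + 455507) = ((2176 - 119) - 1/369453)/462849 = (2057 - 1/369453)*(1/462849) = (759964820/369453)*(1/462849) = 759964820/171000951597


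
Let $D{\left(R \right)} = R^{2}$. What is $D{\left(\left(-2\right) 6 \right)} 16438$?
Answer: $2367072$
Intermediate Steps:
$D{\left(\left(-2\right) 6 \right)} 16438 = \left(\left(-2\right) 6\right)^{2} \cdot 16438 = \left(-12\right)^{2} \cdot 16438 = 144 \cdot 16438 = 2367072$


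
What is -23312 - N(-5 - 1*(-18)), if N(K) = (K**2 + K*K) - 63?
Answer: -23587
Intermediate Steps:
N(K) = -63 + 2*K**2 (N(K) = (K**2 + K**2) - 63 = 2*K**2 - 63 = -63 + 2*K**2)
-23312 - N(-5 - 1*(-18)) = -23312 - (-63 + 2*(-5 - 1*(-18))**2) = -23312 - (-63 + 2*(-5 + 18)**2) = -23312 - (-63 + 2*13**2) = -23312 - (-63 + 2*169) = -23312 - (-63 + 338) = -23312 - 1*275 = -23312 - 275 = -23587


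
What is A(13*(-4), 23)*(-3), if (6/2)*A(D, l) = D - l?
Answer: 75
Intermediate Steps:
A(D, l) = -l/3 + D/3 (A(D, l) = (D - l)/3 = -l/3 + D/3)
A(13*(-4), 23)*(-3) = (-1/3*23 + (13*(-4))/3)*(-3) = (-23/3 + (1/3)*(-52))*(-3) = (-23/3 - 52/3)*(-3) = -25*(-3) = 75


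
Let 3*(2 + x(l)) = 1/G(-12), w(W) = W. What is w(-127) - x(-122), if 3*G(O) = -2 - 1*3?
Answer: -624/5 ≈ -124.80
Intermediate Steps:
G(O) = -5/3 (G(O) = (-2 - 1*3)/3 = (-2 - 3)/3 = (⅓)*(-5) = -5/3)
x(l) = -11/5 (x(l) = -2 + 1/(3*(-5/3)) = -2 + (⅓)*(-⅗) = -2 - ⅕ = -11/5)
w(-127) - x(-122) = -127 - 1*(-11/5) = -127 + 11/5 = -624/5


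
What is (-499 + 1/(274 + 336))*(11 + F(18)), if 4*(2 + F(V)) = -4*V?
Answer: 2739501/610 ≈ 4491.0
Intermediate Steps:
F(V) = -2 - V (F(V) = -2 + (-4*V)/4 = -2 - V)
(-499 + 1/(274 + 336))*(11 + F(18)) = (-499 + 1/(274 + 336))*(11 + (-2 - 1*18)) = (-499 + 1/610)*(11 + (-2 - 18)) = (-499 + 1/610)*(11 - 20) = -304389/610*(-9) = 2739501/610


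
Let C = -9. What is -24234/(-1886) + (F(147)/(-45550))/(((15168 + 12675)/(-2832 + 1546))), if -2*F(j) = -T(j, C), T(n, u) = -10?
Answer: 1536736282856/119595847695 ≈ 12.849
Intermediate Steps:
F(j) = -5 (F(j) = -(-1)*(-10)/2 = -½*10 = -5)
-24234/(-1886) + (F(147)/(-45550))/(((15168 + 12675)/(-2832 + 1546))) = -24234/(-1886) + (-5/(-45550))/(((15168 + 12675)/(-2832 + 1546))) = -24234*(-1/1886) + (-5*(-1/45550))/((27843/(-1286))) = 12117/943 + 1/(9110*((27843*(-1/1286)))) = 12117/943 + 1/(9110*(-27843/1286)) = 12117/943 + (1/9110)*(-1286/27843) = 12117/943 - 643/126824865 = 1536736282856/119595847695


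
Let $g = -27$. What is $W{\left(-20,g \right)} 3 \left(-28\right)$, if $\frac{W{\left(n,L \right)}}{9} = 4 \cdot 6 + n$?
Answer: $-3024$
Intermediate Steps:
$W{\left(n,L \right)} = 216 + 9 n$ ($W{\left(n,L \right)} = 9 \left(4 \cdot 6 + n\right) = 9 \left(24 + n\right) = 216 + 9 n$)
$W{\left(-20,g \right)} 3 \left(-28\right) = \left(216 + 9 \left(-20\right)\right) 3 \left(-28\right) = \left(216 - 180\right) \left(-84\right) = 36 \left(-84\right) = -3024$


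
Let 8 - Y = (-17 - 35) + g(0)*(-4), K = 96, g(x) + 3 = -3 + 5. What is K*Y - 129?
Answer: 5247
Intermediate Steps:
g(x) = -1 (g(x) = -3 + (-3 + 5) = -3 + 2 = -1)
Y = 56 (Y = 8 - ((-17 - 35) - 1*(-4)) = 8 - (-52 + 4) = 8 - 1*(-48) = 8 + 48 = 56)
K*Y - 129 = 96*56 - 129 = 5376 - 129 = 5247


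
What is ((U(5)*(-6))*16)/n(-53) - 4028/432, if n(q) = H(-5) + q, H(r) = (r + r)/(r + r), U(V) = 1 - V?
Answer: -23459/1404 ≈ -16.709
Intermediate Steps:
H(r) = 1 (H(r) = (2*r)/((2*r)) = (2*r)*(1/(2*r)) = 1)
n(q) = 1 + q
((U(5)*(-6))*16)/n(-53) - 4028/432 = (((1 - 1*5)*(-6))*16)/(1 - 53) - 4028/432 = (((1 - 5)*(-6))*16)/(-52) - 4028*1/432 = (-4*(-6)*16)*(-1/52) - 1007/108 = (24*16)*(-1/52) - 1007/108 = 384*(-1/52) - 1007/108 = -96/13 - 1007/108 = -23459/1404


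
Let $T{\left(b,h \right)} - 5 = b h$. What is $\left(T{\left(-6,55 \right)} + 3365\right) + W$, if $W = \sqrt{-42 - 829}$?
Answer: $3040 + i \sqrt{871} \approx 3040.0 + 29.513 i$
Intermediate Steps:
$T{\left(b,h \right)} = 5 + b h$
$W = i \sqrt{871}$ ($W = \sqrt{-871} = i \sqrt{871} \approx 29.513 i$)
$\left(T{\left(-6,55 \right)} + 3365\right) + W = \left(\left(5 - 330\right) + 3365\right) + i \sqrt{871} = \left(-325 + 3365\right) + i \sqrt{871} = 3040 + i \sqrt{871}$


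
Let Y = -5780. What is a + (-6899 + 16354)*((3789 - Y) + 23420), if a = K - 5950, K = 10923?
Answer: 311915968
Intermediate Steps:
a = 4973 (a = 10923 - 5950 = 4973)
a + (-6899 + 16354)*((3789 - Y) + 23420) = 4973 + (-6899 + 16354)*((3789 - 1*(-5780)) + 23420) = 4973 + 9455*((3789 + 5780) + 23420) = 4973 + 9455*(9569 + 23420) = 4973 + 9455*32989 = 4973 + 311910995 = 311915968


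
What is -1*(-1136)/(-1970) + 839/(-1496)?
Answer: -1676143/1473560 ≈ -1.1375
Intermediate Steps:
-1*(-1136)/(-1970) + 839/(-1496) = 1136*(-1/1970) + 839*(-1/1496) = -568/985 - 839/1496 = -1676143/1473560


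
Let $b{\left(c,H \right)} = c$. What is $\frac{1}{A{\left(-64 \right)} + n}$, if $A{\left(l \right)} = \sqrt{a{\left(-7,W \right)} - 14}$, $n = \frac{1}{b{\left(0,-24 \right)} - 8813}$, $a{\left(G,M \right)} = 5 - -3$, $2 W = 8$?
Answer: $- \frac{8813}{466013815} - \frac{77668969 i \sqrt{6}}{466013815} \approx -1.8911 \cdot 10^{-5} - 0.40825 i$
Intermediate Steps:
$W = 4$ ($W = \frac{1}{2} \cdot 8 = 4$)
$a{\left(G,M \right)} = 8$ ($a{\left(G,M \right)} = 5 + 3 = 8$)
$n = - \frac{1}{8813}$ ($n = \frac{1}{0 - 8813} = \frac{1}{-8813} = - \frac{1}{8813} \approx -0.00011347$)
$A{\left(l \right)} = i \sqrt{6}$ ($A{\left(l \right)} = \sqrt{8 - 14} = \sqrt{-6} = i \sqrt{6}$)
$\frac{1}{A{\left(-64 \right)} + n} = \frac{1}{i \sqrt{6} - \frac{1}{8813}} = \frac{1}{- \frac{1}{8813} + i \sqrt{6}}$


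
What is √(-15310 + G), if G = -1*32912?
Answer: 3*I*√5358 ≈ 219.59*I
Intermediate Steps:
G = -32912
√(-15310 + G) = √(-15310 - 32912) = √(-48222) = 3*I*√5358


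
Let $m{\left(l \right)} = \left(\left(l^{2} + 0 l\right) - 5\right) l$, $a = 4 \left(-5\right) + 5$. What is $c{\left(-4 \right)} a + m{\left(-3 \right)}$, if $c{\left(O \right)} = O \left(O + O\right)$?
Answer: $-492$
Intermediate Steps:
$c{\left(O \right)} = 2 O^{2}$ ($c{\left(O \right)} = O 2 O = 2 O^{2}$)
$a = -15$ ($a = -20 + 5 = -15$)
$m{\left(l \right)} = l \left(-5 + l^{2}\right)$ ($m{\left(l \right)} = \left(\left(l^{2} + 0\right) - 5\right) l = \left(l^{2} - 5\right) l = \left(-5 + l^{2}\right) l = l \left(-5 + l^{2}\right)$)
$c{\left(-4 \right)} a + m{\left(-3 \right)} = 2 \left(-4\right)^{2} \left(-15\right) - 3 \left(-5 + \left(-3\right)^{2}\right) = 2 \cdot 16 \left(-15\right) - 3 \left(-5 + 9\right) = 32 \left(-15\right) - 12 = -480 - 12 = -492$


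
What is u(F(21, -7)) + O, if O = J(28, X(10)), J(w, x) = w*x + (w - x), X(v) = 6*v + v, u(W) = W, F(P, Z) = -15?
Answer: 1903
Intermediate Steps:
X(v) = 7*v
J(w, x) = w - x + w*x
O = 1918 (O = 28 - 7*10 + 28*(7*10) = 28 - 1*70 + 28*70 = 28 - 70 + 1960 = 1918)
u(F(21, -7)) + O = -15 + 1918 = 1903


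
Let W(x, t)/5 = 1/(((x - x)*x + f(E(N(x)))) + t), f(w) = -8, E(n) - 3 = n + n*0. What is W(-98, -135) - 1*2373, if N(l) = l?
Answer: -339344/143 ≈ -2373.0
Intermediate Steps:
E(n) = 3 + n (E(n) = 3 + (n + n*0) = 3 + (n + 0) = 3 + n)
W(x, t) = 5/(-8 + t) (W(x, t) = 5/(((x - x)*x - 8) + t) = 5/((0*x - 8) + t) = 5/((0 - 8) + t) = 5/(-8 + t))
W(-98, -135) - 1*2373 = 5/(-8 - 135) - 1*2373 = 5/(-143) - 2373 = 5*(-1/143) - 2373 = -5/143 - 2373 = -339344/143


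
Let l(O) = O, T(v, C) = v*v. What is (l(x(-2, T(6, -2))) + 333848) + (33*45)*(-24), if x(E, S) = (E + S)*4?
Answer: 298344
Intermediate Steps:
T(v, C) = v²
x(E, S) = 4*E + 4*S
(l(x(-2, T(6, -2))) + 333848) + (33*45)*(-24) = ((4*(-2) + 4*6²) + 333848) + (33*45)*(-24) = ((-8 + 4*36) + 333848) + 1485*(-24) = ((-8 + 144) + 333848) - 35640 = (136 + 333848) - 35640 = 333984 - 35640 = 298344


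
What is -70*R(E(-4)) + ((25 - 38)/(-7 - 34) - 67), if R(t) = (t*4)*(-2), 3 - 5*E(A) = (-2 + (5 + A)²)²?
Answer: 6450/41 ≈ 157.32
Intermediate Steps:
E(A) = ⅗ - (-2 + (5 + A)²)²/5
R(t) = -8*t (R(t) = (4*t)*(-2) = -8*t)
-70*R(E(-4)) + ((25 - 38)/(-7 - 34) - 67) = -(-560)*(⅗ - (-2 + (5 - 4)²)²/5) + ((25 - 38)/(-7 - 34) - 67) = -(-560)*(⅗ - (-2 + 1²)²/5) + (-13/(-41) - 67) = -(-560)*(⅗ - (-2 + 1)²/5) + (-13*(-1/41) - 67) = -(-560)*(⅗ - ⅕*(-1)²) + (13/41 - 67) = -(-560)*(⅗ - ⅕*1) - 2734/41 = -(-560)*(⅗ - ⅕) - 2734/41 = -(-560)*2/5 - 2734/41 = -70*(-16/5) - 2734/41 = 224 - 2734/41 = 6450/41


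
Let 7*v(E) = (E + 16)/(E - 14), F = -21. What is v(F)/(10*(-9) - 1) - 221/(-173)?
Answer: 985266/771407 ≈ 1.2772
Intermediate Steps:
v(E) = (16 + E)/(7*(-14 + E)) (v(E) = ((E + 16)/(E - 14))/7 = ((16 + E)/(-14 + E))/7 = (16 + E)/(7*(-14 + E)))
v(F)/(10*(-9) - 1) - 221/(-173) = ((16 - 21)/(7*(-14 - 21)))/(10*(-9) - 1) - 221/(-173) = ((⅐)*(-5)/(-35))/(-90 - 1) - 221*(-1/173) = ((⅐)*(-1/35)*(-5))/(-91) + 221/173 = (1/49)*(-1/91) + 221/173 = -1/4459 + 221/173 = 985266/771407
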